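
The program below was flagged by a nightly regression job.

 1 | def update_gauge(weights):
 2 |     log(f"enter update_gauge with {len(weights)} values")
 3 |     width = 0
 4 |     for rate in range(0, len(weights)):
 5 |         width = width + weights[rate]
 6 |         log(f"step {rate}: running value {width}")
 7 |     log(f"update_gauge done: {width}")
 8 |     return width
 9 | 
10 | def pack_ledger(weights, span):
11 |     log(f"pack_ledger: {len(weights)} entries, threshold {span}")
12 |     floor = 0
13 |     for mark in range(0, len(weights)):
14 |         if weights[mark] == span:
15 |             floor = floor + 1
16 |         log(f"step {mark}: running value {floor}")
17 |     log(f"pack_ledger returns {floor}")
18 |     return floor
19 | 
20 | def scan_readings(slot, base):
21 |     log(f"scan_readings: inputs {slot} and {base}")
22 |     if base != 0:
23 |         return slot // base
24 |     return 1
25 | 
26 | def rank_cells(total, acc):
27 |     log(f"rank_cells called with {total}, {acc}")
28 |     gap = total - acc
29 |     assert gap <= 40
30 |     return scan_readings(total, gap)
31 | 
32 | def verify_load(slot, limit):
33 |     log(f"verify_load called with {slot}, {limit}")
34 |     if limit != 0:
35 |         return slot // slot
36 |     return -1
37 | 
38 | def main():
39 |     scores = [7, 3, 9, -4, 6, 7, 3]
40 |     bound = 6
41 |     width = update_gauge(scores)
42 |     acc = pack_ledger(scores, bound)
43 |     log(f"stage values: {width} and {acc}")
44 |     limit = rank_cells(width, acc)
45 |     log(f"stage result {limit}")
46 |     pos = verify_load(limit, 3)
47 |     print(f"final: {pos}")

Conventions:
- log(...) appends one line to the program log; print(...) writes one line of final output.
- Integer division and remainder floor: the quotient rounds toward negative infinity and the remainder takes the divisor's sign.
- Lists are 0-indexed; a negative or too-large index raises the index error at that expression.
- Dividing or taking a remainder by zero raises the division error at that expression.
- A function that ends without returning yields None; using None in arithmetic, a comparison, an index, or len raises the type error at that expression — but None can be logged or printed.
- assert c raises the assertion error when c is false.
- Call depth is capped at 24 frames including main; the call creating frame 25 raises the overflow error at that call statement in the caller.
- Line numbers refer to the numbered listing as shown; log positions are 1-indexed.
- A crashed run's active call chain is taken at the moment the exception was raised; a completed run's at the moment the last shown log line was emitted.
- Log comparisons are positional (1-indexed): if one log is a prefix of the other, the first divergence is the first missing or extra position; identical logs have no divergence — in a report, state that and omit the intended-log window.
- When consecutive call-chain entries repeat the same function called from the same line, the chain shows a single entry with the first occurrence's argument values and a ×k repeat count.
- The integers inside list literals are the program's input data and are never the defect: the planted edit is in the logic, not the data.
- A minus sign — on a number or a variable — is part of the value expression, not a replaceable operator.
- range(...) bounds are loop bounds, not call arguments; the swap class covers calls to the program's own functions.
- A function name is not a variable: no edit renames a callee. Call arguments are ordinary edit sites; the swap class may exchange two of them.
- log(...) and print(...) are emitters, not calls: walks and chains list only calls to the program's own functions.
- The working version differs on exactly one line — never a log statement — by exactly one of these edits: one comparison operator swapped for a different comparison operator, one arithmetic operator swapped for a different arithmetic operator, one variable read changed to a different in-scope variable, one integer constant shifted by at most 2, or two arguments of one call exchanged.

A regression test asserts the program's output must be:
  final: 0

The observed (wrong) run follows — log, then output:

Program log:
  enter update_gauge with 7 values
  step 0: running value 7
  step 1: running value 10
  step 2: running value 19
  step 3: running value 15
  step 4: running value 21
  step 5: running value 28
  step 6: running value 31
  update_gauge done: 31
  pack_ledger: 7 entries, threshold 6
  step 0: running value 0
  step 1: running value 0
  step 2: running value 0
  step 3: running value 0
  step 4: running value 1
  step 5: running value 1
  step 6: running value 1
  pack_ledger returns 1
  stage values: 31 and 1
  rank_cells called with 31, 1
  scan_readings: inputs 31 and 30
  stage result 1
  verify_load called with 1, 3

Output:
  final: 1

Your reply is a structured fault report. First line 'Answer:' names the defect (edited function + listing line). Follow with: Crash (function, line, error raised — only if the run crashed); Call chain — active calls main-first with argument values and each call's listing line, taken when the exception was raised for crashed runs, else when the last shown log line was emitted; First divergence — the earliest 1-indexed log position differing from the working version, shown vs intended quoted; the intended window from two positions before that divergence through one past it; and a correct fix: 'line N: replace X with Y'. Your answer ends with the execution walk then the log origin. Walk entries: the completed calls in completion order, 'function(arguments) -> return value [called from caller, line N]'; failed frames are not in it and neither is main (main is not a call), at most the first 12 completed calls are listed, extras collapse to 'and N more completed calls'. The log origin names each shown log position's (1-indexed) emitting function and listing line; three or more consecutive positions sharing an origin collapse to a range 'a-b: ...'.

Answer: the defect is in verify_load at line 35.
Key fact: Every logged value matches the working version; the printed result is what differs.
Call chain: main -> verify_load(1, 3) (called at line 46).
First divergence: none — the logs agree in full.
Execution walk:
  update_gauge([7, 3, 9, -4, 6, 7, 3]) -> 31  [called from main, line 41]
  pack_ledger([7, 3, 9, -4, 6, 7, 3], 6) -> 1  [called from main, line 42]
  scan_readings(31, 30) -> 1  [called from rank_cells, line 30]
  rank_cells(31, 1) -> 1  [called from main, line 44]
  verify_load(1, 3) -> 1  [called from main, line 46]
Origin of each log line:
  1 — update_gauge, line 2
  2-8 — update_gauge, line 6
  9 — update_gauge, line 7
  10 — pack_ledger, line 11
  11-17 — pack_ledger, line 16
  18 — pack_ledger, line 17
  19 — main, line 43
  20 — rank_cells, line 27
  21 — scan_readings, line 21
  22 — main, line 45
  23 — verify_load, line 33
A correct fix: line 35: replace `slot // slot` with `slot // limit`.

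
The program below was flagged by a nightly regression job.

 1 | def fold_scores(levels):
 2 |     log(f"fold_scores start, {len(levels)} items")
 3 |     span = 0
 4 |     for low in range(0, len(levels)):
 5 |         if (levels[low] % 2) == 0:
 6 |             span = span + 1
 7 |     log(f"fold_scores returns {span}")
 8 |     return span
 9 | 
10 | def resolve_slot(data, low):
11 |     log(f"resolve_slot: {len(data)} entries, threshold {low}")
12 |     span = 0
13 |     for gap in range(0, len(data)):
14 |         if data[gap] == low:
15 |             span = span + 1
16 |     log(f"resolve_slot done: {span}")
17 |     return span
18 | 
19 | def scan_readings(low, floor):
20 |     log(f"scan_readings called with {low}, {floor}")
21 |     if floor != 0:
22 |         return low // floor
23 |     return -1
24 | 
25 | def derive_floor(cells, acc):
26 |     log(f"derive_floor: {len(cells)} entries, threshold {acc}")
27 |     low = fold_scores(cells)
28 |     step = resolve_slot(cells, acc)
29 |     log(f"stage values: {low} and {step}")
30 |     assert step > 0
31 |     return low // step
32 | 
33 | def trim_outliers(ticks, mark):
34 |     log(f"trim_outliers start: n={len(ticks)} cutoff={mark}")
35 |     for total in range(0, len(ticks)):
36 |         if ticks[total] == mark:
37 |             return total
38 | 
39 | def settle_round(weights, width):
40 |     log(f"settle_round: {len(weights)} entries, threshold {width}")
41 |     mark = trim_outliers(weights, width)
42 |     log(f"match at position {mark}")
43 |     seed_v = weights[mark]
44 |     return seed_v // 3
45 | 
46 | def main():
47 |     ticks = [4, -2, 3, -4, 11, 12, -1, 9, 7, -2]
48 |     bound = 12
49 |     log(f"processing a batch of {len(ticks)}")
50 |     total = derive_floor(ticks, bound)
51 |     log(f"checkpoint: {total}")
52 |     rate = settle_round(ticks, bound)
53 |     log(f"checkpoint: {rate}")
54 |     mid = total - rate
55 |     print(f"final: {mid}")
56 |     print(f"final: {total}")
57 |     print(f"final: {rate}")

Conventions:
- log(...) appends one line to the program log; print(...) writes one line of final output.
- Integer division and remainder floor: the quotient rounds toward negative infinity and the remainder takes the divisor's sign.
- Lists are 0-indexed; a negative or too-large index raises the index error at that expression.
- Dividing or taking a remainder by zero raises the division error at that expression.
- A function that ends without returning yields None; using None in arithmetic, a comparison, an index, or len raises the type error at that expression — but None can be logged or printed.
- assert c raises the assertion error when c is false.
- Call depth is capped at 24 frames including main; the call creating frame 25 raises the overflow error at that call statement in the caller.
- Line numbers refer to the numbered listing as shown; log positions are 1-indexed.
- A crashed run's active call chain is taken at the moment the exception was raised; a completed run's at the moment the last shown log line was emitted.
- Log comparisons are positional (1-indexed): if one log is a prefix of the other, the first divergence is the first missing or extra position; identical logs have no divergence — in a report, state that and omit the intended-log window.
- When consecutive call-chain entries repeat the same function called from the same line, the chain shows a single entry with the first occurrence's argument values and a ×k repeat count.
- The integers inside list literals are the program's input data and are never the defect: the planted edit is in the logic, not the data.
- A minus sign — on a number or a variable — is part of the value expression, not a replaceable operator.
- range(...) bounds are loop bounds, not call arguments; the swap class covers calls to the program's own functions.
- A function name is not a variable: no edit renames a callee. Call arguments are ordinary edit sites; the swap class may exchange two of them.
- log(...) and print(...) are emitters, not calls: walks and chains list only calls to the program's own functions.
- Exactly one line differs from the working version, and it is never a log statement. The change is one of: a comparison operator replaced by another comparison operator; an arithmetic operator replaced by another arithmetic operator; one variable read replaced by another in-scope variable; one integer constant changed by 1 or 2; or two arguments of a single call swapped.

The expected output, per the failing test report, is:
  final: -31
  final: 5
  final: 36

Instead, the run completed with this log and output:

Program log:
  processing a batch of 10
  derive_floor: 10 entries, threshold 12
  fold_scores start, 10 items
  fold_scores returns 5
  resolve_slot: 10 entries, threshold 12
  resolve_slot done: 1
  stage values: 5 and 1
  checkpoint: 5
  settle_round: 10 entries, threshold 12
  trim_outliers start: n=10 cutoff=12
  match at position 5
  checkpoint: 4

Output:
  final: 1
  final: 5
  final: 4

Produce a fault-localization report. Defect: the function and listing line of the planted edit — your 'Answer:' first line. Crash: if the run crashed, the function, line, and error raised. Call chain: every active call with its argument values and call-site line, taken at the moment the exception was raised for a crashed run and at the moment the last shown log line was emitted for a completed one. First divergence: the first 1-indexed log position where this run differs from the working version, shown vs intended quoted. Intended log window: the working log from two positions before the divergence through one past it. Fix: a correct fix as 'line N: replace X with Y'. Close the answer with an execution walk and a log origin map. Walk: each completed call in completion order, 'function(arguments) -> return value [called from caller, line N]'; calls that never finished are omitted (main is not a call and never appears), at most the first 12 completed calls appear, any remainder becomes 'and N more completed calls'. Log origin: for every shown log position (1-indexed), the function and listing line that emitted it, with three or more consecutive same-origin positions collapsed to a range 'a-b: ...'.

Answer: the defect is in settle_round at line 44.
The tell: Log line 12 is where behavior first shows: 'checkpoint: 4' appears instead of 'checkpoint: 36'.
Call chain: main.
First divergence: position 12 — shown 'checkpoint: 4', intended 'checkpoint: 36'.
Intended log window:
  10: trim_outliers start: n=10 cutoff=12
  11: match at position 5
  12: checkpoint: 36
Execution walk:
  fold_scores([4, -2, 3, -4, 11, 12, -1, 9, 7, -2]) -> 5  [called from derive_floor, line 27]
  resolve_slot([4, -2, 3, -4, 11, 12, -1, 9, 7, -2], 12) -> 1  [called from derive_floor, line 28]
  derive_floor([4, -2, 3, -4, 11, 12, -1, 9, 7, -2], 12) -> 5  [called from main, line 50]
  trim_outliers([4, -2, 3, -4, 11, 12, -1, 9, 7, -2], 12) -> 5  [called from settle_round, line 41]
  settle_round([4, -2, 3, -4, 11, 12, -1, 9, 7, -2], 12) -> 4  [called from main, line 52]
Log origin:
  1: from main, line 49
  2: from derive_floor, line 26
  3: from fold_scores, line 2
  4: from fold_scores, line 7
  5: from resolve_slot, line 11
  6: from resolve_slot, line 16
  7: from derive_floor, line 29
  8: from main, line 51
  9: from settle_round, line 40
  10: from trim_outliers, line 34
  11: from settle_round, line 42
  12: from main, line 53
A correct fix: line 44: replace `//` with `*`.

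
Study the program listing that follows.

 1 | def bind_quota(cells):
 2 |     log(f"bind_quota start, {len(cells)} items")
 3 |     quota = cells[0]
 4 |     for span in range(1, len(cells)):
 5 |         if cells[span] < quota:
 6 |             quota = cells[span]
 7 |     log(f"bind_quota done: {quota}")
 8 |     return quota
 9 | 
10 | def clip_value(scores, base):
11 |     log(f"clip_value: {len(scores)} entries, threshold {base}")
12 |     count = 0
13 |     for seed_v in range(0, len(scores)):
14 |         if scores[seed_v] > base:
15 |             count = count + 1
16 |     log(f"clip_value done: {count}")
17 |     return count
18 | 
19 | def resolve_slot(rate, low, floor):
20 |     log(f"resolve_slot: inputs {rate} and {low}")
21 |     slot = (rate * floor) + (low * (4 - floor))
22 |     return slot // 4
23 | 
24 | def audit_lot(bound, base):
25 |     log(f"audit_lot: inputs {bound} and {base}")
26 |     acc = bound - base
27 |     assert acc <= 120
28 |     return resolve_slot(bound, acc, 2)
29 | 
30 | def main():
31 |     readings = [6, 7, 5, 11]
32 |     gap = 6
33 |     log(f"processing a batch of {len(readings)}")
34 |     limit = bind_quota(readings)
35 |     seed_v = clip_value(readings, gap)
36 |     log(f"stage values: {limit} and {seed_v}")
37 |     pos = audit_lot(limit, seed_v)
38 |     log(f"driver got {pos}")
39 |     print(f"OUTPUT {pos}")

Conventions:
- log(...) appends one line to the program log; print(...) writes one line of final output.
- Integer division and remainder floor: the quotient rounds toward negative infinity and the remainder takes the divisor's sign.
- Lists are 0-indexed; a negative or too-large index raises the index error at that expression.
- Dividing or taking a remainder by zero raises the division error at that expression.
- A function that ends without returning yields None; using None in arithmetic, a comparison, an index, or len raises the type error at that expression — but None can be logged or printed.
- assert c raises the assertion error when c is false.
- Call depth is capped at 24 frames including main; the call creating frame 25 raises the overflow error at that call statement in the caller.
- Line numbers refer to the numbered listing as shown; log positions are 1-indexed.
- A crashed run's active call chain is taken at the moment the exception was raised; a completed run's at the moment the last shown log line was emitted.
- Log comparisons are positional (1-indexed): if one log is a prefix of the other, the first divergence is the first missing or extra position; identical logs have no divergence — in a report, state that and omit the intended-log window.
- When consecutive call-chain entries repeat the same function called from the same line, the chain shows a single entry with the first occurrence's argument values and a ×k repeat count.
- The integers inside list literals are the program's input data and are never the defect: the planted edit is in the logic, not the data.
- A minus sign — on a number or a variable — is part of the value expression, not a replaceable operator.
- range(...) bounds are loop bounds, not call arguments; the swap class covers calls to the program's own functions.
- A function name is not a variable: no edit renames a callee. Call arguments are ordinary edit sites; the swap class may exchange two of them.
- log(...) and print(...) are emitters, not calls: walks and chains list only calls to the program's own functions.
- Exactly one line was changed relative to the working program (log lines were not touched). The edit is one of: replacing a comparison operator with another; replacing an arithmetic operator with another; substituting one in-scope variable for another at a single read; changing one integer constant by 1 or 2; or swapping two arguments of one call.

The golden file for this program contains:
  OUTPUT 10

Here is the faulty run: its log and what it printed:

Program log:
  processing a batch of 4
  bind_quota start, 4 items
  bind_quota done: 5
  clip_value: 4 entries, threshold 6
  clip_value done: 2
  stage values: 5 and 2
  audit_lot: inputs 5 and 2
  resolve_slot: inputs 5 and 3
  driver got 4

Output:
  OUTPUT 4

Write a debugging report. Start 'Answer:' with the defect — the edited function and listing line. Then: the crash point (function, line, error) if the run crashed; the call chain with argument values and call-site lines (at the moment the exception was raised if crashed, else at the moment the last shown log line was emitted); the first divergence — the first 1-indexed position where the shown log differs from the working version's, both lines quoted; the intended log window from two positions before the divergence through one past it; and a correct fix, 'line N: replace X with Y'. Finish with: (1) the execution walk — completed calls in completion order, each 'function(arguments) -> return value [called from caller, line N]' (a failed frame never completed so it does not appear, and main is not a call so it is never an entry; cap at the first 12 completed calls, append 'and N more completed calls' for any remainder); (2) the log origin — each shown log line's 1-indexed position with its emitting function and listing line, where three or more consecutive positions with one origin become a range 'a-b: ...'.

Answer: the defect is in bind_quota at line 5.
The tell: The earliest visible damage is log position 3 — 'bind_quota done: 5' rather than the intended 'bind_quota done: 11'.
Call chain: main.
First divergence: position 3 — shown 'bind_quota done: 5', intended 'bind_quota done: 11'.
Intended log window:
  1: processing a batch of 4
  2: bind_quota start, 4 items
  3: bind_quota done: 11
  4: clip_value: 4 entries, threshold 6
Execution walk:
  bind_quota([6, 7, 5, 11]) -> 5  [called from main, line 34]
  clip_value([6, 7, 5, 11], 6) -> 2  [called from main, line 35]
  resolve_slot(5, 3, 2) -> 4  [called from audit_lot, line 28]
  audit_lot(5, 2) -> 4  [called from main, line 37]
Origin of each log line:
  1 — main, line 33
  2 — bind_quota, line 2
  3 — bind_quota, line 7
  4 — clip_value, line 11
  5 — clip_value, line 16
  6 — main, line 36
  7 — audit_lot, line 25
  8 — resolve_slot, line 20
  9 — main, line 38
A correct fix: line 5: replace `<` with `>`.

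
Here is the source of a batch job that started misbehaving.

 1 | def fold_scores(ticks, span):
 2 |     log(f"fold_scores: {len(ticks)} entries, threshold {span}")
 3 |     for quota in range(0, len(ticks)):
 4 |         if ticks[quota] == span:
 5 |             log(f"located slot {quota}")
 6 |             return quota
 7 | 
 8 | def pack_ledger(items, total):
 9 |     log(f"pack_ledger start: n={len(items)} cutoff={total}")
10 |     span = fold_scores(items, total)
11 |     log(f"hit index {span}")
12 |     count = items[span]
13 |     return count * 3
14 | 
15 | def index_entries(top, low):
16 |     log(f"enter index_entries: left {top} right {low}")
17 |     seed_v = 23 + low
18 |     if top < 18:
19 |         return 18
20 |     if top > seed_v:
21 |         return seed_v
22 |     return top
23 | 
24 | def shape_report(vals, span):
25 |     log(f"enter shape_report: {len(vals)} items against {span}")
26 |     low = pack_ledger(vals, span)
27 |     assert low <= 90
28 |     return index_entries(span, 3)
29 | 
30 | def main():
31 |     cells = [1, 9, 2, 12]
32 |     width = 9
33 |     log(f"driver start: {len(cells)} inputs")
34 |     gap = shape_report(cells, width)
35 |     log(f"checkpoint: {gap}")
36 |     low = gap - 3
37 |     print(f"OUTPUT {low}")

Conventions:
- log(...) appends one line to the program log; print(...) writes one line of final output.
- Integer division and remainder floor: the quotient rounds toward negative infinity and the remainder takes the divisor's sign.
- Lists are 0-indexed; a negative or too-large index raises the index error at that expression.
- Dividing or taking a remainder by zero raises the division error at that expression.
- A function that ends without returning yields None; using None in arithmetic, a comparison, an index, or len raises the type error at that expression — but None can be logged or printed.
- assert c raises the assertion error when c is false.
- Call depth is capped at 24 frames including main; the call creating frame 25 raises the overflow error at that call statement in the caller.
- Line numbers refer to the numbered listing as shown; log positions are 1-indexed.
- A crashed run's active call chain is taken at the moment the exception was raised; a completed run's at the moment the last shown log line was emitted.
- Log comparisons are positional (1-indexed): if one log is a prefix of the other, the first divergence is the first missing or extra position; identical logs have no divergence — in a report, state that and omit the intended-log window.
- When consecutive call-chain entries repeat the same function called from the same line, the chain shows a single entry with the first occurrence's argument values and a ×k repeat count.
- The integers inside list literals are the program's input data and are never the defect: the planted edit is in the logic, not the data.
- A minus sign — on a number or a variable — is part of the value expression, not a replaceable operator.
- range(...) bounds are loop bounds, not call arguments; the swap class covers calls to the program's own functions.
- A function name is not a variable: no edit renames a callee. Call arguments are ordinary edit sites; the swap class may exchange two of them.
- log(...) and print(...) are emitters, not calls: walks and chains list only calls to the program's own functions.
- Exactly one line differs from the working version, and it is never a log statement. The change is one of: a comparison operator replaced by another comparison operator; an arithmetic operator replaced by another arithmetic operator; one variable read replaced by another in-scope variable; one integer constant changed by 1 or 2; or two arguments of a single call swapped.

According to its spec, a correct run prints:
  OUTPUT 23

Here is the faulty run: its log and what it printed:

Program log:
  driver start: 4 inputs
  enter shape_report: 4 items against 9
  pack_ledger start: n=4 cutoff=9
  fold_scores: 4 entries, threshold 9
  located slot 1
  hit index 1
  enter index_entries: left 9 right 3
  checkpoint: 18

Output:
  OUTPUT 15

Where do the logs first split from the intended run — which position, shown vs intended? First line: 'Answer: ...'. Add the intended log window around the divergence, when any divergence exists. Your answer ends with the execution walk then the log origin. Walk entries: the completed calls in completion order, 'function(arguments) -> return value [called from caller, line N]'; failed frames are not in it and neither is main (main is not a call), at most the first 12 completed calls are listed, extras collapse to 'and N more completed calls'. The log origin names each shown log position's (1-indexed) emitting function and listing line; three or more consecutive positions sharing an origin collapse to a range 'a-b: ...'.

Answer: position 7 — the shown line 'enter index_entries: left 9 right 3' should read 'enter index_entries: left 27 right 3'.
Intended log window:
  5: located slot 1
  6: hit index 1
  7: enter index_entries: left 27 right 3
  8: checkpoint: 26
Execution walk:
  fold_scores([1, 9, 2, 12], 9) -> 1  [called from pack_ledger, line 10]
  pack_ledger([1, 9, 2, 12], 9) -> 27  [called from shape_report, line 26]
  index_entries(9, 3) -> 18  [called from shape_report, line 28]
  shape_report([1, 9, 2, 12], 9) -> 18  [called from main, line 34]
Log origins:
  1: logged in main at line 33
  2: logged in shape_report at line 25
  3: logged in pack_ledger at line 9
  4: logged in fold_scores at line 2
  5: logged in fold_scores at line 5
  6: logged in pack_ledger at line 11
  7: logged in index_entries at line 16
  8: logged in main at line 35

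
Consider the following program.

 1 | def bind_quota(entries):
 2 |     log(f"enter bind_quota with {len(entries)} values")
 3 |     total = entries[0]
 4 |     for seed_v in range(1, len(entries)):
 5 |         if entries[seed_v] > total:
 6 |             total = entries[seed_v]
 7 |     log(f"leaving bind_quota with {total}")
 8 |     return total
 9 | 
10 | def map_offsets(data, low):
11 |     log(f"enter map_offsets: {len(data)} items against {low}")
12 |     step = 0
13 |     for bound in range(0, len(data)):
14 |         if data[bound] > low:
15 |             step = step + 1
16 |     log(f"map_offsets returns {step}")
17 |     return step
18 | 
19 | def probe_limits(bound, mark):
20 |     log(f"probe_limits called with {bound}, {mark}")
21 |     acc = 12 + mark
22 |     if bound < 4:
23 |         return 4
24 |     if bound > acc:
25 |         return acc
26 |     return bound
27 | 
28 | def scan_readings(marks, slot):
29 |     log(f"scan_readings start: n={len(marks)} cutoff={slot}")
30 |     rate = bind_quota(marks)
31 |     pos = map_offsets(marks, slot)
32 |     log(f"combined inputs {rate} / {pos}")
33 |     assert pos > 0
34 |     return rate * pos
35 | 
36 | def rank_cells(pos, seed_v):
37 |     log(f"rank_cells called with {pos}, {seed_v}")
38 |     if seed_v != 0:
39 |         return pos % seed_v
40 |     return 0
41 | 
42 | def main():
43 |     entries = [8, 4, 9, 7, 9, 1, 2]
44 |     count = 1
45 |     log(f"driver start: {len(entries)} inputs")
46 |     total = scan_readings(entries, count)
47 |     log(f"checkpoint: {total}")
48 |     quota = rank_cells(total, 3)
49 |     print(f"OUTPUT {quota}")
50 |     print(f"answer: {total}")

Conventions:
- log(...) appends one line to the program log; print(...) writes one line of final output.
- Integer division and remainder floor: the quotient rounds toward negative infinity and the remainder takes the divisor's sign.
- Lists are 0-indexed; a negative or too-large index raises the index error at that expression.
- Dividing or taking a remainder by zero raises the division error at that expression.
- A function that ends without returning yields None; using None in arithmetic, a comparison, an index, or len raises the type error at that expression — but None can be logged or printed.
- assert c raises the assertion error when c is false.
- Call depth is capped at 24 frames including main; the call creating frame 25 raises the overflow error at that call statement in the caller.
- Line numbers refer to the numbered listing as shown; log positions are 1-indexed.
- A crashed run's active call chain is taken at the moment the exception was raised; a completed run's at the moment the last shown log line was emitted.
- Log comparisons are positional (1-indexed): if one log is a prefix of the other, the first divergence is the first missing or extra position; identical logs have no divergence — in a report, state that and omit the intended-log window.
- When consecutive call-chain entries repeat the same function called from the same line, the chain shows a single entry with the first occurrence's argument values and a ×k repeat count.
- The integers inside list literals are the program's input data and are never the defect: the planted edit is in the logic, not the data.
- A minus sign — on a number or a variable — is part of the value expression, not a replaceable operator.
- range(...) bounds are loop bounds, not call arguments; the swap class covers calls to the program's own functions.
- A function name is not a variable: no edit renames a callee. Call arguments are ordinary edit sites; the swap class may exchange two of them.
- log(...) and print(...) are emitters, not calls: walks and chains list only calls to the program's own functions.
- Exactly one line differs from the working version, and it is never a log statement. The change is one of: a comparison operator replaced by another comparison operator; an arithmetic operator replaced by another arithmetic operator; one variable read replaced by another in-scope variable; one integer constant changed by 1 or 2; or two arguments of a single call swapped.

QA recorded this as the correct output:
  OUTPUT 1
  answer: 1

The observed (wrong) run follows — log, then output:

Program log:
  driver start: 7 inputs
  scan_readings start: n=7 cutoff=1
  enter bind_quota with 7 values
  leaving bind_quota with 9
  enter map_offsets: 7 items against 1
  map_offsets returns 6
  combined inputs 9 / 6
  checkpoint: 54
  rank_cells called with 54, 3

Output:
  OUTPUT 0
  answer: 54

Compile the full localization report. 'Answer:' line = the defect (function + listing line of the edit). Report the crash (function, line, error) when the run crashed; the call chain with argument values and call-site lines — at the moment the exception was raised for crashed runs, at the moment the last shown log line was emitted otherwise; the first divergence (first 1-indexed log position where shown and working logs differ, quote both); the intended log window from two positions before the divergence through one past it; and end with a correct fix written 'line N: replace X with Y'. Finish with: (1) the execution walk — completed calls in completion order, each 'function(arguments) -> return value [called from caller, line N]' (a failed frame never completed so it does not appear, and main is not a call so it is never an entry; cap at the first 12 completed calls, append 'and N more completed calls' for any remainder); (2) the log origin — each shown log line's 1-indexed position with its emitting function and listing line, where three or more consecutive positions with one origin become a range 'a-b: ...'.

Answer: the defect is in scan_readings at line 34.
Key fact: At log position 8 the runs split — shown 'checkpoint: 54', but the working version logs 'checkpoint: 1'.
Call chain: main -> rank_cells(54, 3) (called at line 48).
First divergence: position 8 — the shown line 'checkpoint: 54' should read 'checkpoint: 1'.
Intended log window:
  6: map_offsets returns 6
  7: combined inputs 9 / 6
  8: checkpoint: 1
  9: rank_cells called with 1, 3
Execution walk:
  bind_quota([8, 4, 9, 7, 9, 1, 2]) -> 9  [called from scan_readings, line 30]
  map_offsets([8, 4, 9, 7, 9, 1, 2], 1) -> 6  [called from scan_readings, line 31]
  scan_readings([8, 4, 9, 7, 9, 1, 2], 1) -> 54  [called from main, line 46]
  rank_cells(54, 3) -> 0  [called from main, line 48]
Log line origins:
  1 — main, line 45
  2 — scan_readings, line 29
  3 — bind_quota, line 2
  4 — bind_quota, line 7
  5 — map_offsets, line 11
  6 — map_offsets, line 16
  7 — scan_readings, line 32
  8 — main, line 47
  9 — rank_cells, line 37
A correct fix: line 34: replace `*` with `//`.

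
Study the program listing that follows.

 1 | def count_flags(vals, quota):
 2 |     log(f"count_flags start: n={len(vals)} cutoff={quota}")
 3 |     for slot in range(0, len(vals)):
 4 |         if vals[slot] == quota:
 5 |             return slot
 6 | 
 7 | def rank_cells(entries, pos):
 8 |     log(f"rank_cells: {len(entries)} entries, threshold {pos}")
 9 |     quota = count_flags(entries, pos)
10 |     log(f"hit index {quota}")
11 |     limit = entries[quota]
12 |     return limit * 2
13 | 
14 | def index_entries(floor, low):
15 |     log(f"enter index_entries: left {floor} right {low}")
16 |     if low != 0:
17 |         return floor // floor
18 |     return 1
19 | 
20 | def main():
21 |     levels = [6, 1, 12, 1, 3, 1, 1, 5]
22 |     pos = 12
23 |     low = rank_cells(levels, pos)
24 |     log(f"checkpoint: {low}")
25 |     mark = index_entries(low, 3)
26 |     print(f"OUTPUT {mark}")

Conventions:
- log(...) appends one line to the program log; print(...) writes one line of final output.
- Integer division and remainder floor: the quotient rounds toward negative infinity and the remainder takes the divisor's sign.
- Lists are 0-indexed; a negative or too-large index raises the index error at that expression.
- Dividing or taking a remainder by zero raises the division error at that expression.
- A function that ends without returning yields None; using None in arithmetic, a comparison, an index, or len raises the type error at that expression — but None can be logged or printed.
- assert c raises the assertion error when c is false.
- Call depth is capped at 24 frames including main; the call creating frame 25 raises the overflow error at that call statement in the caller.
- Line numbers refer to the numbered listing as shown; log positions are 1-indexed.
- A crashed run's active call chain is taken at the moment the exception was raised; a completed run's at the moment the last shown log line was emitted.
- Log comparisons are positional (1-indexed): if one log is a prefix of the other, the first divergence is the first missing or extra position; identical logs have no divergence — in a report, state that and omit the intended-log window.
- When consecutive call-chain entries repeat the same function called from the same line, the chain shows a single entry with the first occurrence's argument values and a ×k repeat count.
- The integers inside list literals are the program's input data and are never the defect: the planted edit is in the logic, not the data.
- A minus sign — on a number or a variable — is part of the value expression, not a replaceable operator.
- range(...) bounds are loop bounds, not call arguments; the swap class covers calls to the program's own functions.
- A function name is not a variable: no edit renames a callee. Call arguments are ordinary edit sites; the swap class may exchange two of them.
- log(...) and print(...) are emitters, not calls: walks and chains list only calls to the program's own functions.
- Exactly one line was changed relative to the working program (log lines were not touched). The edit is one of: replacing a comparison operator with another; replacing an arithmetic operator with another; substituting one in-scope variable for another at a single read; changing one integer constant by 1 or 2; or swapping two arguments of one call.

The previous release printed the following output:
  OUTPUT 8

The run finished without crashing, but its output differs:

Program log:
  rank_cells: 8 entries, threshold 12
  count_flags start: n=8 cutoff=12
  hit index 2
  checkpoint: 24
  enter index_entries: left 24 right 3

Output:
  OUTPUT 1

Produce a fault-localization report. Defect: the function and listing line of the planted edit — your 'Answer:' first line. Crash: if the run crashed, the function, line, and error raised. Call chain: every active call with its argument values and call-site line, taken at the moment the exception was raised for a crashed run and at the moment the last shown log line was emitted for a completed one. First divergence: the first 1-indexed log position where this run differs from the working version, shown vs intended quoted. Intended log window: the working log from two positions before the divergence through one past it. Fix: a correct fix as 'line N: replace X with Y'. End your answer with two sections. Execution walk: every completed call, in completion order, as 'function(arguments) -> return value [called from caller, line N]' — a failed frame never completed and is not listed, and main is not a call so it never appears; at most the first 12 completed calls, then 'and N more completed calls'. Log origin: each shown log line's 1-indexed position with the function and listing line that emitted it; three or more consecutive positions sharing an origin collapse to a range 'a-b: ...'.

Answer: the defect is in index_entries at line 17.
The tell: The two runs log identically and part ways only at the printed values.
Call chain: main -> index_entries(24, 3) (called at line 25).
First divergence: none; the two logs match at every position.
Execution walk:
  count_flags([6, 1, 12, 1, 3, 1, 1, 5], 12) -> 2  [called from rank_cells, line 9]
  rank_cells([6, 1, 12, 1, 3, 1, 1, 5], 12) -> 24  [called from main, line 23]
  index_entries(24, 3) -> 1  [called from main, line 25]
Origin of each log line:
  1: from rank_cells, line 8
  2: from count_flags, line 2
  3: from rank_cells, line 10
  4: from main, line 24
  5: from index_entries, line 15
A correct fix: line 17: replace `floor // floor` with `floor // low`.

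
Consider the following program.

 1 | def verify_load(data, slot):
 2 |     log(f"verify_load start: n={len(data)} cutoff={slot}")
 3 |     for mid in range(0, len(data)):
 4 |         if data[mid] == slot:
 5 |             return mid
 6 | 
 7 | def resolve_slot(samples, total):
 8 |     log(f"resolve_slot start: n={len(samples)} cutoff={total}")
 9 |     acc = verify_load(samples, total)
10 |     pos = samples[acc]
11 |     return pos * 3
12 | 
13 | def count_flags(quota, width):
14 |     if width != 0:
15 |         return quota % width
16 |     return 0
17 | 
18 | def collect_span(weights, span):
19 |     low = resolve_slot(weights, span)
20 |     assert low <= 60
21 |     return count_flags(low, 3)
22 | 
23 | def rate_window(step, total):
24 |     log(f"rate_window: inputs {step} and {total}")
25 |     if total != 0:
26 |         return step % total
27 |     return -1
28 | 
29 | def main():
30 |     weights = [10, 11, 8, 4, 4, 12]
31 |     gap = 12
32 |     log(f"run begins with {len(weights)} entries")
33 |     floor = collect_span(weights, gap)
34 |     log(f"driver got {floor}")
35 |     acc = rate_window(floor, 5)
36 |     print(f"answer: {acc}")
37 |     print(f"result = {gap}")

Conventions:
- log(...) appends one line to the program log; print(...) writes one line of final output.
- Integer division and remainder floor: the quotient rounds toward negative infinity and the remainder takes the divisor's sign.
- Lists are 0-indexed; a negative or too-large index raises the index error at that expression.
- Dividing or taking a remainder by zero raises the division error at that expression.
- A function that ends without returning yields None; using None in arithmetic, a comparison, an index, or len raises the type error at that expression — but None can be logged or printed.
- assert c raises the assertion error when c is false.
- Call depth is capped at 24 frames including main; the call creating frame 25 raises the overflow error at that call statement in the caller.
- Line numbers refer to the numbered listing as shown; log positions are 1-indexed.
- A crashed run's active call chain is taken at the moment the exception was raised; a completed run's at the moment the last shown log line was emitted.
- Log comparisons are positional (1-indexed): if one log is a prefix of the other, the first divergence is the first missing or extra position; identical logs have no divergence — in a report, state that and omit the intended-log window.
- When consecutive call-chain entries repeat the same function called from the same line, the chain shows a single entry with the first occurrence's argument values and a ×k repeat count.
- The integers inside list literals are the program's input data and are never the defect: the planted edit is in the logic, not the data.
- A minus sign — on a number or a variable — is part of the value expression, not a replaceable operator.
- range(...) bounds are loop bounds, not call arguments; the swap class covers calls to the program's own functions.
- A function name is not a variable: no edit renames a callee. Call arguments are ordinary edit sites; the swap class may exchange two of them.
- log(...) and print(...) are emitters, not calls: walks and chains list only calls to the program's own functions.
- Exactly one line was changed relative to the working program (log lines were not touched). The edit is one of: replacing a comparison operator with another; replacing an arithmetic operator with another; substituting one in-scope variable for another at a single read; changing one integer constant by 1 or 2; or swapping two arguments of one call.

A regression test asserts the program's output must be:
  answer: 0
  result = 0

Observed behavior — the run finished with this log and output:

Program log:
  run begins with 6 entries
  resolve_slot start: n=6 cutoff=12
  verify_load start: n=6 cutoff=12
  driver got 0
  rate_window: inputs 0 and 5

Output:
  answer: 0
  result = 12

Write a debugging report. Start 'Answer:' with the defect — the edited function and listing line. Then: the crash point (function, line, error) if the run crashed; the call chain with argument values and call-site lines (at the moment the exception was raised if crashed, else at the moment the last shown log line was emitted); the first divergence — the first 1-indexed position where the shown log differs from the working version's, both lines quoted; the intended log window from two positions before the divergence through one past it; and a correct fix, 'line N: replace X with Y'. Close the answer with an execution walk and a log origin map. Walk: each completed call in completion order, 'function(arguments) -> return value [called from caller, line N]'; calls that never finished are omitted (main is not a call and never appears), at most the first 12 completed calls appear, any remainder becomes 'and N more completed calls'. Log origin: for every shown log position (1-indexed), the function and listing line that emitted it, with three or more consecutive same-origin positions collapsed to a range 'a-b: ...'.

Answer: the defect is in main at line 37.
Key fact: The two runs log identically and part ways only at the printed values.
Call chain: main -> rate_window(0, 5) (called at line 35).
First divergence: none; the two logs match at every position.
Execution walk:
  verify_load([10, 11, 8, 4, 4, 12], 12) -> 5  [called from resolve_slot, line 9]
  resolve_slot([10, 11, 8, 4, 4, 12], 12) -> 36  [called from collect_span, line 19]
  count_flags(36, 3) -> 0  [called from collect_span, line 21]
  collect_span([10, 11, 8, 4, 4, 12], 12) -> 0  [called from main, line 33]
  rate_window(0, 5) -> 0  [called from main, line 35]
Log origin:
  1 — main, line 32
  2 — resolve_slot, line 8
  3 — verify_load, line 2
  4 — main, line 34
  5 — rate_window, line 24
A correct fix: line 37: replace `gap` with `floor`.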